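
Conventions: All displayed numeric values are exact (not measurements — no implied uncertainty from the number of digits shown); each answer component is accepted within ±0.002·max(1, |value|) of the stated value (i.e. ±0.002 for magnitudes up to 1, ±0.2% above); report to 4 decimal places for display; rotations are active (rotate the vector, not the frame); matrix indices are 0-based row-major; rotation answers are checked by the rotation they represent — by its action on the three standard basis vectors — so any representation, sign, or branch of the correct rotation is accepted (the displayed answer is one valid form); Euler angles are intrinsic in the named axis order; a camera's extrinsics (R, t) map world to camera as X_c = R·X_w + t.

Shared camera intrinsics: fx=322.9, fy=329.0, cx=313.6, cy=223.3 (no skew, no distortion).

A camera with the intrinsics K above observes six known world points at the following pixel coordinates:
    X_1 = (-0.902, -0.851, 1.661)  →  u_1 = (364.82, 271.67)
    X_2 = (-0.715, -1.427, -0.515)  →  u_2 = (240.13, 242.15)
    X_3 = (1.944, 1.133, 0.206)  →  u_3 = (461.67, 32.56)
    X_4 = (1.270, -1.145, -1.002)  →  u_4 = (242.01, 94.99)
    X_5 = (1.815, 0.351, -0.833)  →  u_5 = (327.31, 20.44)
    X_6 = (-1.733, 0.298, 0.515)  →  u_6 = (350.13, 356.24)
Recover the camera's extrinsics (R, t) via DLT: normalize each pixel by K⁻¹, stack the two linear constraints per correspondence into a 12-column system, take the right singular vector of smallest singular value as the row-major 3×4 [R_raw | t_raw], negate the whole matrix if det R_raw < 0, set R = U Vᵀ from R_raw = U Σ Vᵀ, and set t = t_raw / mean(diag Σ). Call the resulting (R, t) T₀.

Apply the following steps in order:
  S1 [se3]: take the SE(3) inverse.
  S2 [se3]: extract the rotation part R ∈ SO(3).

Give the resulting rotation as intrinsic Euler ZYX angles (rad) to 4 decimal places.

source (pnp_recover): camera pose = R=[0.2004 0.5638 0.8012; -0.9782 0.1609 0.1314; -0.0549 -0.8101 0.5838], t=(0.2400, -0.1200, 4.0302)
after S1 (invert_se3): R=[0.2004 -0.9782 -0.0549; 0.5638 0.1609 -0.8101; 0.8012 0.1314 0.5838], t=(0.0557, 3.1487, -2.5292)
after S2 (rot_of_se3): [0.2004 -0.9782 -0.0549; 0.5638 0.1609 -0.8101; 0.8012 0.1314 0.5838]

rotation (euler_zyx) = (1.2293, -0.9293, 0.2213)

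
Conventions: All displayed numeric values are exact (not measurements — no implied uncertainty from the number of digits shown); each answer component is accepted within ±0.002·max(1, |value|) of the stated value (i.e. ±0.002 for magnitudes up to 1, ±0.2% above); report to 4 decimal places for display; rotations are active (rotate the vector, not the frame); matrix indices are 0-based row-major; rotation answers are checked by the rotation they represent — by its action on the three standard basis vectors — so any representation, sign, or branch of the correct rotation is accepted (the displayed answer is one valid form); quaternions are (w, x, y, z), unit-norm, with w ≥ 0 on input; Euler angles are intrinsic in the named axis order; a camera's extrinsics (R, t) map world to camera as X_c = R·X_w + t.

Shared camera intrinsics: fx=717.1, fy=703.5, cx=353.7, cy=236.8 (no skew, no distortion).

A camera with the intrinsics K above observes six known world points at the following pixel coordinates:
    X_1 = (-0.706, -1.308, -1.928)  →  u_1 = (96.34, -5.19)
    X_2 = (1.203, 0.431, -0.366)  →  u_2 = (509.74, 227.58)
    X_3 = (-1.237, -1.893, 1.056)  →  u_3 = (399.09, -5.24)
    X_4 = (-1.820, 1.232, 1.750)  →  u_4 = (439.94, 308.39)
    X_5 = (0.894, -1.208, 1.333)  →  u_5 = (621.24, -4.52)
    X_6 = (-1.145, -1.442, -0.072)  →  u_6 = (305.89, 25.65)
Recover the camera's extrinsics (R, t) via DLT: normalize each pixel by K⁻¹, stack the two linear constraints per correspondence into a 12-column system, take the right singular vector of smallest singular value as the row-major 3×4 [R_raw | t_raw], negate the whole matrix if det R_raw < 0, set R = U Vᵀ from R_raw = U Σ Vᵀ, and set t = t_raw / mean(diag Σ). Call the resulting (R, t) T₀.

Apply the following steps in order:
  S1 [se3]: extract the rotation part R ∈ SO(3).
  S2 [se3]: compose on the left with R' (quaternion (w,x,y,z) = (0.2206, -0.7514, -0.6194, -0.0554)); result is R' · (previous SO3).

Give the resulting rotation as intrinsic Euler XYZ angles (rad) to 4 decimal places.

rotation (euler_xyz) = (-1.7807, 0.0156, -1.3341)

source (pnp_recover): camera pose = R=[0.5727 0.0818 0.8157; -0.0531 0.9966 -0.0627; -0.8180 -0.0074 0.5751], t=(0.4301, -0.4400, 5.1304)
after S1 (rot_of_se3): [0.5727 0.0818 0.8157; -0.0531 0.9966 -0.0627; -0.8180 -0.0074 0.5751]
after S2 (compose_so3): [0.2345 0.9720 0.0156; 0.1990 -0.0637 0.9779; 0.9515 -0.2262 -0.2083]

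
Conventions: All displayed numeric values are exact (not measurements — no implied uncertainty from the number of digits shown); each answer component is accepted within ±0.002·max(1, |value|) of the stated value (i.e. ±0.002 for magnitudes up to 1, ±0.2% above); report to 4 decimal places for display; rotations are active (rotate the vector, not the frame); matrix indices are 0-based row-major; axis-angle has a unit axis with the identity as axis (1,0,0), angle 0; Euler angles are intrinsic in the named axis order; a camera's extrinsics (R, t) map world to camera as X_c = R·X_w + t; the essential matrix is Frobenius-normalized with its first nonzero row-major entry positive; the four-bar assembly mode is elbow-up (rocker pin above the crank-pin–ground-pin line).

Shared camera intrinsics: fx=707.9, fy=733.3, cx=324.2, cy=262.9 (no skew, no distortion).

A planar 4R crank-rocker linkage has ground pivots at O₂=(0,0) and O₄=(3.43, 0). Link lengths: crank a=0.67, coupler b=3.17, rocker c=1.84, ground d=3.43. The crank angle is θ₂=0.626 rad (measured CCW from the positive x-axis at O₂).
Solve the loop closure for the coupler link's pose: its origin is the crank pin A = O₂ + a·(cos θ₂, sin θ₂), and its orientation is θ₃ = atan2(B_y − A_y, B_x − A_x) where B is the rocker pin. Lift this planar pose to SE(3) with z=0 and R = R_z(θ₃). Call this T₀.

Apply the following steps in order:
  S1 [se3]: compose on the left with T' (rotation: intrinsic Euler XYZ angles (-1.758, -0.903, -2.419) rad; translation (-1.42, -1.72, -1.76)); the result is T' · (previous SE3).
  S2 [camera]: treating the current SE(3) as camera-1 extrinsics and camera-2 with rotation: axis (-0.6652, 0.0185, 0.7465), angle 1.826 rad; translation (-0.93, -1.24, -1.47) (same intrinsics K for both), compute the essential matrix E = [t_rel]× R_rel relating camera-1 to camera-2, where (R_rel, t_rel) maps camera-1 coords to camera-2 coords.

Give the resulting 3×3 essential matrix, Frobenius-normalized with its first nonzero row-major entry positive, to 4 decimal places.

matrix = [0.2987 -0.1077 -0.5074; 0.2026 -0.4721 0.4113; -0.3053 0.3013 0.1568]

source (fourbar_fk): coupler pose = R=[0.8899 -0.4562 0.0000; 0.4562 0.8899 0.0000; 0.0000 0.0000 1.0000], t=(0.5430, 0.3926, 0.0000)
after S1 (compose_se3): R=[-0.2265 0.5763 -0.7852; -0.1090 0.7861 0.6084; 0.9679 0.2234 -0.1153], t=(-1.5114, -1.7123, -1.0963)
after S2 (essential): [0.2987 -0.1077 -0.5074; 0.2026 -0.4721 0.4113; -0.3053 0.3013 0.1568]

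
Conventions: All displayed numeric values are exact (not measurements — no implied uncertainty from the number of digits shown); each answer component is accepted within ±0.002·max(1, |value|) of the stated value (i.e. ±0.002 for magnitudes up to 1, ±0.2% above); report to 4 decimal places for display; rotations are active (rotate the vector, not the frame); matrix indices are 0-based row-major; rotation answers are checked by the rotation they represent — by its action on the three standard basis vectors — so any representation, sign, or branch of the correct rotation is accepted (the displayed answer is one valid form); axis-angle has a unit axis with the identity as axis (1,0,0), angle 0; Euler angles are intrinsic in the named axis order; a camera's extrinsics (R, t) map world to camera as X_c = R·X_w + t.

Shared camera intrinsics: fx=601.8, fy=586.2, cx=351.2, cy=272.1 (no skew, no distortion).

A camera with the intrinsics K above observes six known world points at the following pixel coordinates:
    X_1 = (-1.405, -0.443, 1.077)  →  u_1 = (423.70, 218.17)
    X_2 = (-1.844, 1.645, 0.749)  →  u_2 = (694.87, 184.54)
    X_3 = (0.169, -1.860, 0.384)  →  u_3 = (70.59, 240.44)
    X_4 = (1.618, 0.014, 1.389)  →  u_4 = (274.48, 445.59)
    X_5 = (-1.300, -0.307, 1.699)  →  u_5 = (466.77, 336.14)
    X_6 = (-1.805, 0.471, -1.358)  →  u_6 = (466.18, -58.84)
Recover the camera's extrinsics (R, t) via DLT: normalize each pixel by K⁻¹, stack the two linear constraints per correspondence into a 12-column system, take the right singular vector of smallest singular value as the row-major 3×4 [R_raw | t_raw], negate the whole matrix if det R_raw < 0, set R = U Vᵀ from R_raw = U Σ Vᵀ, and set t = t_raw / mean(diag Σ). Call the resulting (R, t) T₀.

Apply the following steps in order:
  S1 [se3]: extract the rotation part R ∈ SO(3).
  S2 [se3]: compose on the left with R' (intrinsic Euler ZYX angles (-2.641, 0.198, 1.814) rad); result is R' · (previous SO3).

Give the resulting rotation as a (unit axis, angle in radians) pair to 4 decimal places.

rotation (axis_angle) = ((0.1014, -0.3154, 0.9435), 1.6004)

source (pnp_recover): camera pose = R=[-0.4933 0.8456 0.2038; 0.5080 0.0899 0.8566; 0.7061 0.5261 -0.4740], t=(-0.1700, -0.4500, 4.7900)
after S1 (rot_of_se3): [-0.4933 0.8456 0.2038; 0.5080 0.0899 0.8566; 0.7061 0.5261 -0.4740]
after S2 (compose_so3): [-0.0190 -0.9761 -0.2167; 0.9102 0.0728 -0.4078; 0.4138 -0.2050 0.8870]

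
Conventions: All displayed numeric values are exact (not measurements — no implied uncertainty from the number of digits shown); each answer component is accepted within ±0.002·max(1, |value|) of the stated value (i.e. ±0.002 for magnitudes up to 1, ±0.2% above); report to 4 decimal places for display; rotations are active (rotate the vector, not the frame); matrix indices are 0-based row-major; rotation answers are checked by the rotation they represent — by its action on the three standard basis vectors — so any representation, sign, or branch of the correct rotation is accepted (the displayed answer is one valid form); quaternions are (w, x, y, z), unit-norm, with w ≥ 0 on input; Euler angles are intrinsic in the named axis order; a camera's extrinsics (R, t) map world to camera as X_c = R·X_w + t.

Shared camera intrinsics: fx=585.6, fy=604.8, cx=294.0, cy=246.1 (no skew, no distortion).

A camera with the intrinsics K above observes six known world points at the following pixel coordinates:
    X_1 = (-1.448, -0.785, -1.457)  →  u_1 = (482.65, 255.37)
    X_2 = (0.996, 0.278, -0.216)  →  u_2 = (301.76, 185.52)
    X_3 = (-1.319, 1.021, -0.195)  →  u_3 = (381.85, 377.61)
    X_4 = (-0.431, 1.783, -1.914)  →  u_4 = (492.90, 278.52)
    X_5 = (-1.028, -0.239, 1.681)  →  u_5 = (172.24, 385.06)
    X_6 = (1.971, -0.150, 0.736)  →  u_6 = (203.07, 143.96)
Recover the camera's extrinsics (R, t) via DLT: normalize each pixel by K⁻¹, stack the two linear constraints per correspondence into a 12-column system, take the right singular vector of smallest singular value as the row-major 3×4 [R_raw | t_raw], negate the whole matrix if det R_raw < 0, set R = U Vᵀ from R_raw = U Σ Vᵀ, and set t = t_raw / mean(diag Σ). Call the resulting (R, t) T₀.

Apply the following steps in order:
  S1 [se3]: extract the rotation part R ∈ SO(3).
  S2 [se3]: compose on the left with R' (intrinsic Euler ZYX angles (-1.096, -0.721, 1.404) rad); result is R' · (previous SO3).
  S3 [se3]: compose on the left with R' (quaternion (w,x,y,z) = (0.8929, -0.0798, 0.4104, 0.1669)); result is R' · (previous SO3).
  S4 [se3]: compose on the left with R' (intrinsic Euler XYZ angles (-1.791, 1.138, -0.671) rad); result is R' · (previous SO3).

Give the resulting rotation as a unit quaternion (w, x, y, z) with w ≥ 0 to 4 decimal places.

rotation (quat) = (0.0037, 0.5306, 0.8461, 0.0498)

source (pnp_recover): camera pose = R=[-0.2811 0.3285 -0.9017; -0.7576 0.5008 0.4187; 0.5891 0.8008 0.1081], t=(0.0899, -0.0200, 6.4594)
after S1 (rot_of_se3): [-0.2811 0.3285 -0.9017; -0.7576 0.5008 0.4187; 0.5891 0.8008 0.1081]
after S2 (compose_so3): [-0.5291 -0.7047 -0.4726; -0.5165 -0.1745 0.8383; -0.6733 0.6877 -0.2716]
after S3 (compose_so3): [-0.6092 0.1211 -0.7837; -0.7924 -0.1342 0.5951; -0.0332 0.9835 0.1777]
after S4 (compose_so3): [-0.4368 0.8976 0.0591; 0.8983 0.4319 0.0805; 0.0467 0.0882 -0.9950]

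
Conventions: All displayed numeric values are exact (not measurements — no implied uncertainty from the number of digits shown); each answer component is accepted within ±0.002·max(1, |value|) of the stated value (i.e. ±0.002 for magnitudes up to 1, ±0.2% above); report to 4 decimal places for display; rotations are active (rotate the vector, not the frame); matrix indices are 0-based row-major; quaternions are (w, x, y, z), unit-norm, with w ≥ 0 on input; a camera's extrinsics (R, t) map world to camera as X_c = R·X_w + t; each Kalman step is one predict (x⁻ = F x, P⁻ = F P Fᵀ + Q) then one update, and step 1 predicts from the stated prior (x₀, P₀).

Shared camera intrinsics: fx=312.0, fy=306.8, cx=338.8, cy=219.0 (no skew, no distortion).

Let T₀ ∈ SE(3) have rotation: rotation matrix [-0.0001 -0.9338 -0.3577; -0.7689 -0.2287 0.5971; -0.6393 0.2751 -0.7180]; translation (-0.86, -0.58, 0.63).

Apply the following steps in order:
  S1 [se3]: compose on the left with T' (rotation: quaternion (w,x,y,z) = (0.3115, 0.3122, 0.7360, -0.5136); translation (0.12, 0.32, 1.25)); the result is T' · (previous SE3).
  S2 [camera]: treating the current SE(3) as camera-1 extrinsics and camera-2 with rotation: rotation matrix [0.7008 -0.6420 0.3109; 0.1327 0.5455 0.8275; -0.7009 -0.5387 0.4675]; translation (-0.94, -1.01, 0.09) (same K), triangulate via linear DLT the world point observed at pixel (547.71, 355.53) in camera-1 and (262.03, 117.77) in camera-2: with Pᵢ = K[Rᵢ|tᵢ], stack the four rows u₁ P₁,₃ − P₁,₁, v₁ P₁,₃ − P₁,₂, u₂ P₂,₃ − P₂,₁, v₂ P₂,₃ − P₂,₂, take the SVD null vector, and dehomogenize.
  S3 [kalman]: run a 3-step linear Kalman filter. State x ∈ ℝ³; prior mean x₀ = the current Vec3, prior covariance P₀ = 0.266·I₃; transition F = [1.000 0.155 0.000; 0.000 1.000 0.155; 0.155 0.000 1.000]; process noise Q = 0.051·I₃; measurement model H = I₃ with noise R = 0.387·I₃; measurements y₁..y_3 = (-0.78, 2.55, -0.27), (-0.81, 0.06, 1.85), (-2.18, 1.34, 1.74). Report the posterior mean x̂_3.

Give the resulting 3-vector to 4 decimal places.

result = (-0.9910, 0.9236, 1.1250)

after S1 (compose_se3): R=[-0.6875 0.4302 0.5850; 0.3944 -0.4553 0.7982; 0.6098 0.7795 0.1433], t=(0.2802, -0.5598, 2.0705)
after S2 (triangulate): (-0.3893, -0.7653, 1.2461)
after S3 (kf_track): (-0.9910, 0.9236, 1.1250)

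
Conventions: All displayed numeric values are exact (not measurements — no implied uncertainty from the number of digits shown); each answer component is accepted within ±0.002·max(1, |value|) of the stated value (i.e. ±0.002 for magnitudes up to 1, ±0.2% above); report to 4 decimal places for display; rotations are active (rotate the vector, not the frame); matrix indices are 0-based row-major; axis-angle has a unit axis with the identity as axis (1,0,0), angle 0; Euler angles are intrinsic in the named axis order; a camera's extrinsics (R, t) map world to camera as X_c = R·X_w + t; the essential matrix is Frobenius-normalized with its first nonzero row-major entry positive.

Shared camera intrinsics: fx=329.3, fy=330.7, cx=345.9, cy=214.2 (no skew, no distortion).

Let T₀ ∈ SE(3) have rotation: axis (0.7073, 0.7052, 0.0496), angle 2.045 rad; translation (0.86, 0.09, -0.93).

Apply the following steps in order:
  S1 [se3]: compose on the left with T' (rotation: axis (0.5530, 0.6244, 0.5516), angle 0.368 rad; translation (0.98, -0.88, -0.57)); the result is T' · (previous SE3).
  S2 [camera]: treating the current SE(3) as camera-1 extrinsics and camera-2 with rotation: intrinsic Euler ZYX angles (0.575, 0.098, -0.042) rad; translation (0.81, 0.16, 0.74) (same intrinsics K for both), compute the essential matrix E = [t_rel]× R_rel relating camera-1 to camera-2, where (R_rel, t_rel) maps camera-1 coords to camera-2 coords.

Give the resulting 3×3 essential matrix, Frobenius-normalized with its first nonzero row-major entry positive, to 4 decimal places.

after S1 (compose_se3): R=[-0.0169 0.7704 0.6373; 0.9008 0.2883 -0.3247; -0.4339 0.5686 -0.6989], t=(1.5564, -0.4396, -1.6123)
after S2 (essential): [0.3655 0.5163 0.2123; 0.1181 -0.2762 0.6243; 0.1056 0.2453 -0.0592]

matrix = [0.3655 0.5163 0.2123; 0.1181 -0.2762 0.6243; 0.1056 0.2453 -0.0592]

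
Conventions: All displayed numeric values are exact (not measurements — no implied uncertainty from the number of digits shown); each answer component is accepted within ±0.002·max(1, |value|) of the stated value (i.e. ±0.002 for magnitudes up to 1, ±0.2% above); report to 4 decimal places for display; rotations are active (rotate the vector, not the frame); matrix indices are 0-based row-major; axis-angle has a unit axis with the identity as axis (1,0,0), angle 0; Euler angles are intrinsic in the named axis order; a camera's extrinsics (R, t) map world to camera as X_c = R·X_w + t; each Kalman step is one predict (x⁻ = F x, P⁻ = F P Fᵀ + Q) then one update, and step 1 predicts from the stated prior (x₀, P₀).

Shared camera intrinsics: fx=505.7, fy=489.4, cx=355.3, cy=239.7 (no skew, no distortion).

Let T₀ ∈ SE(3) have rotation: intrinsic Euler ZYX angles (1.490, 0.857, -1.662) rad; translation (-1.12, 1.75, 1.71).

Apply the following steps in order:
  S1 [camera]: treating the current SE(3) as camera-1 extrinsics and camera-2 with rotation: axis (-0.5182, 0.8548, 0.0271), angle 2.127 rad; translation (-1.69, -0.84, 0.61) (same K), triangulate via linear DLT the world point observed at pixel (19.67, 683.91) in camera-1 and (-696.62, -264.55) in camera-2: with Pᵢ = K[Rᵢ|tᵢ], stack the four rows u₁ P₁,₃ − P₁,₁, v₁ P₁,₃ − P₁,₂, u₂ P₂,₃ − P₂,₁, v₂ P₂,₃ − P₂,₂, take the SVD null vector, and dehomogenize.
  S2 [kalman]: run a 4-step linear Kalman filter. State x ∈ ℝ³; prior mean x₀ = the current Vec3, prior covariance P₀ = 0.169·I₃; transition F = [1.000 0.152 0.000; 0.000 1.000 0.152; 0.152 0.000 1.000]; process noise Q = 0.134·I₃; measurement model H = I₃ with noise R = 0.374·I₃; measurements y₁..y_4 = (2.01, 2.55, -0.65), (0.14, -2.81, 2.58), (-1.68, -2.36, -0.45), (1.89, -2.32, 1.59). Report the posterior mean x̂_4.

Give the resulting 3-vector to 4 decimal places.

result = (0.4217, -1.6797, 0.8799)

after S1 (triangulate): (-0.1698, -0.1234, 0.1357)
after S2 (kf_track): (0.4217, -1.6797, 0.8799)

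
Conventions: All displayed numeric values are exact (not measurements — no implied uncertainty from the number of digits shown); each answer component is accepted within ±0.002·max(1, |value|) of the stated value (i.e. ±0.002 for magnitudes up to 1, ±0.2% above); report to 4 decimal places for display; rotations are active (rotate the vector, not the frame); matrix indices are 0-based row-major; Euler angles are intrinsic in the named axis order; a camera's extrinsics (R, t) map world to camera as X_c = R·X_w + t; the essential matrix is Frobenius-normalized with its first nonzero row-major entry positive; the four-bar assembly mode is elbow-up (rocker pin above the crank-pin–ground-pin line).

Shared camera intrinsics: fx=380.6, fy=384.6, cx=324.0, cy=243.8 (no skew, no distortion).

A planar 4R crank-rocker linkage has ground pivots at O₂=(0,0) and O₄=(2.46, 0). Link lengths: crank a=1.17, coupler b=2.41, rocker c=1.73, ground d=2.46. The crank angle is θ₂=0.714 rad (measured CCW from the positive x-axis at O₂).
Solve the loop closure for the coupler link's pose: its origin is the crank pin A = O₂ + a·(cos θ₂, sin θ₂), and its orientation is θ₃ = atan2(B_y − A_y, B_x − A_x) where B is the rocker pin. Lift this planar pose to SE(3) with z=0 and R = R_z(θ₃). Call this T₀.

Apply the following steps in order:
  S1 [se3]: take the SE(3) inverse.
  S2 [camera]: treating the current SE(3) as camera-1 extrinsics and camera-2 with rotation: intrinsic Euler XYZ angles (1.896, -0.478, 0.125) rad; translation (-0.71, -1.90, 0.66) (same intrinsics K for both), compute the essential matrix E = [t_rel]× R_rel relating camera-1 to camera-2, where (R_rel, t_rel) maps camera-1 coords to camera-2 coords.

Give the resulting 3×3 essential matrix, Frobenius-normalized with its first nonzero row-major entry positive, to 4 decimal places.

matrix = [0.0062 0.5366 -0.4605; -0.2683 0.1329 0.1565; -0.4933 0.2505 0.2825]

source (fourbar_fk): coupler pose = R=[0.9403 -0.3403 0.0000; 0.3403 0.9403 0.0000; 0.0000 0.0000 1.0000], t=(0.8842, 0.7662, 0.0000)
after S1 (invert_se3): R=[0.9403 0.3403 0.0000; -0.3403 0.9403 0.0000; 0.0000 0.0000 1.0000], t=(-1.0922, -0.4196, 0.0000)
after S2 (essential): [0.0062 0.5366 -0.4605; -0.2683 0.1329 0.1565; -0.4933 0.2505 0.2825]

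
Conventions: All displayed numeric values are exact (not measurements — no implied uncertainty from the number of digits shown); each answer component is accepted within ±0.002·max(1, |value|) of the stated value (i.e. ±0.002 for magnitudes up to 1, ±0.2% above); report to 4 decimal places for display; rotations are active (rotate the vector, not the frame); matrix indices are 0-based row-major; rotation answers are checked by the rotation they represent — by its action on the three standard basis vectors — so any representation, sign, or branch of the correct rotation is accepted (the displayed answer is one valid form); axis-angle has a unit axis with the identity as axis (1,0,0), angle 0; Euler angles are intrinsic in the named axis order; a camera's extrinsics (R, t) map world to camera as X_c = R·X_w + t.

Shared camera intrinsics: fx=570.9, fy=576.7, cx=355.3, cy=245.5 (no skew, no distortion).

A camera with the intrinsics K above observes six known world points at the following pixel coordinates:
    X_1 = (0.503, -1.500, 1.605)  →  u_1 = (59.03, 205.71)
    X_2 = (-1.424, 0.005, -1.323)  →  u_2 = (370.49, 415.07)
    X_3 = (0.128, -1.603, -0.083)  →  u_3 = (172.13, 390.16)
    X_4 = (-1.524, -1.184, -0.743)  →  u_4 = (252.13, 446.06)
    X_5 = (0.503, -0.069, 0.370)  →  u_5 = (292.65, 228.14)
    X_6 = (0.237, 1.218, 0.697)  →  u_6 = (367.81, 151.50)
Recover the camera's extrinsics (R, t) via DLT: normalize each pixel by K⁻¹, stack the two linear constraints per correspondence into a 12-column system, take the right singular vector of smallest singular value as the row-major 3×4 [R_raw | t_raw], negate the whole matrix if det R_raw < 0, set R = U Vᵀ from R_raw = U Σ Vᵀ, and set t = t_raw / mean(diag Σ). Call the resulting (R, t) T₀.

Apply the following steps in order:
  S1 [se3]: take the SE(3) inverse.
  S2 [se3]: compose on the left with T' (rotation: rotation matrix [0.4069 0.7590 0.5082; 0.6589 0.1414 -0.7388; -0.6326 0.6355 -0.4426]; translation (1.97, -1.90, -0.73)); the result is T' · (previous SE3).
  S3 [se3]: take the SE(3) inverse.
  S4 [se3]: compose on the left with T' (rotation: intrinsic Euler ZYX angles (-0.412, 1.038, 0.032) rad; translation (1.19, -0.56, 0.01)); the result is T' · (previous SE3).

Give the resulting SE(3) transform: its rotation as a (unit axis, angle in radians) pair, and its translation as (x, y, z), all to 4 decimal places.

rotation (axis_angle) = ((-0.4667, 0.7270, -0.5037), 2.1318), translation = (6.2544, 0.0410, 1.6516)

source (pnp_recover): camera pose = R=[0.2204 0.7338 -0.6426; -0.4215 -0.5225 -0.7412; -0.8796 0.4343 0.1942], t=(-0.3700, 0.3000, 5.3898)
after S1 (invert_se3): R=[0.2204 -0.4215 -0.8796; 0.7338 -0.5225 0.4343; -0.6426 -0.7412 0.1942], t=(4.9490, -1.9123, -1.0619)
after S2 (compose_se3): R=[0.3201 -0.9448 0.0703; 0.7238 0.1960 -0.6616; 0.6113 0.2627 0.7465], t=(1.9928, 1.8751, -4.6062)
after S3 (invert_se3): R=[0.3201 0.7238 0.6113; -0.9448 0.1960 0.2627; 0.0703 -0.6616 0.7465], t=(0.8209, 2.7253, 4.5390)
after S4 (compose_se3): R=[-0.1984 -0.0933 0.9757; -0.9463 0.2776 -0.1659; -0.2554 -0.9562 -0.1433], t=(6.2544, 0.0410, 1.6516)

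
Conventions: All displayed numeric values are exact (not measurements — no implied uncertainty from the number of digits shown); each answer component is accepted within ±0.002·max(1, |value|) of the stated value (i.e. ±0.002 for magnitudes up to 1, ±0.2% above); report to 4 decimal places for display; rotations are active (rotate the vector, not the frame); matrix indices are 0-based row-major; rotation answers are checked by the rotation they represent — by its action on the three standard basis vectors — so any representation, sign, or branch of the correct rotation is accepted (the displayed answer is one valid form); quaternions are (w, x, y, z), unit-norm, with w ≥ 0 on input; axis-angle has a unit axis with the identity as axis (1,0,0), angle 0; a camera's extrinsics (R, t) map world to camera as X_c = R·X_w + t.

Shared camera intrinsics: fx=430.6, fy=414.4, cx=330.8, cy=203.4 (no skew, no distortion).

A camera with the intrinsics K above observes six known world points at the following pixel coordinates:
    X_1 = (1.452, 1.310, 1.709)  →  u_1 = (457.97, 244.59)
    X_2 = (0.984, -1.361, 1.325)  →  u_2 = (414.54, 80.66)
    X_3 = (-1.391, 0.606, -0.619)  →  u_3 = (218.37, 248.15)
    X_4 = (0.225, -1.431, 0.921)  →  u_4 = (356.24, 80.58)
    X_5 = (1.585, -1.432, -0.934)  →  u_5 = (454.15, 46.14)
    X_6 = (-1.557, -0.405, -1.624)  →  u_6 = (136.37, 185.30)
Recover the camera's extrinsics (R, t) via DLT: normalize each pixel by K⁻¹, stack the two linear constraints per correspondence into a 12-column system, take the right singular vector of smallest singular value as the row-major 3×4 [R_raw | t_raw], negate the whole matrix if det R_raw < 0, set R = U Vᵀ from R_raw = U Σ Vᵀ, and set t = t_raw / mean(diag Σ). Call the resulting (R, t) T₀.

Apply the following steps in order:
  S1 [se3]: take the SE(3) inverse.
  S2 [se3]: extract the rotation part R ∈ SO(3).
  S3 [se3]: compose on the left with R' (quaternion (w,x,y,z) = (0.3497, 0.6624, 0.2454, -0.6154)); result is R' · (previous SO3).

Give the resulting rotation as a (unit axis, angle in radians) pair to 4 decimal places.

source (pnp_recover): camera pose = R=[0.9513 0.1020 0.2909; -0.0431 0.9784 -0.2020; -0.3052 0.1796 0.9352], t=(0.0200, -0.1900, 5.4898)
after S1 (invert_se3): R=[0.9513 -0.0431 -0.3052; 0.1020 0.9784 0.1796; 0.2909 -0.2020 0.9352], t=(1.6485, -0.8021, -5.1782)
after S2 (rot_of_se3): [0.9513 -0.0431 -0.3052; 0.1020 0.9784 0.1796; 0.2909 -0.2020 0.9352]
after S3 (compose_so3): [0.0060 0.8640 -0.5035; -0.3876 -0.4622 -0.7976; -0.9218 0.1999 0.3321]

rotation (axis_angle) = ((0.6030, 0.2529, -0.7566), 2.1677)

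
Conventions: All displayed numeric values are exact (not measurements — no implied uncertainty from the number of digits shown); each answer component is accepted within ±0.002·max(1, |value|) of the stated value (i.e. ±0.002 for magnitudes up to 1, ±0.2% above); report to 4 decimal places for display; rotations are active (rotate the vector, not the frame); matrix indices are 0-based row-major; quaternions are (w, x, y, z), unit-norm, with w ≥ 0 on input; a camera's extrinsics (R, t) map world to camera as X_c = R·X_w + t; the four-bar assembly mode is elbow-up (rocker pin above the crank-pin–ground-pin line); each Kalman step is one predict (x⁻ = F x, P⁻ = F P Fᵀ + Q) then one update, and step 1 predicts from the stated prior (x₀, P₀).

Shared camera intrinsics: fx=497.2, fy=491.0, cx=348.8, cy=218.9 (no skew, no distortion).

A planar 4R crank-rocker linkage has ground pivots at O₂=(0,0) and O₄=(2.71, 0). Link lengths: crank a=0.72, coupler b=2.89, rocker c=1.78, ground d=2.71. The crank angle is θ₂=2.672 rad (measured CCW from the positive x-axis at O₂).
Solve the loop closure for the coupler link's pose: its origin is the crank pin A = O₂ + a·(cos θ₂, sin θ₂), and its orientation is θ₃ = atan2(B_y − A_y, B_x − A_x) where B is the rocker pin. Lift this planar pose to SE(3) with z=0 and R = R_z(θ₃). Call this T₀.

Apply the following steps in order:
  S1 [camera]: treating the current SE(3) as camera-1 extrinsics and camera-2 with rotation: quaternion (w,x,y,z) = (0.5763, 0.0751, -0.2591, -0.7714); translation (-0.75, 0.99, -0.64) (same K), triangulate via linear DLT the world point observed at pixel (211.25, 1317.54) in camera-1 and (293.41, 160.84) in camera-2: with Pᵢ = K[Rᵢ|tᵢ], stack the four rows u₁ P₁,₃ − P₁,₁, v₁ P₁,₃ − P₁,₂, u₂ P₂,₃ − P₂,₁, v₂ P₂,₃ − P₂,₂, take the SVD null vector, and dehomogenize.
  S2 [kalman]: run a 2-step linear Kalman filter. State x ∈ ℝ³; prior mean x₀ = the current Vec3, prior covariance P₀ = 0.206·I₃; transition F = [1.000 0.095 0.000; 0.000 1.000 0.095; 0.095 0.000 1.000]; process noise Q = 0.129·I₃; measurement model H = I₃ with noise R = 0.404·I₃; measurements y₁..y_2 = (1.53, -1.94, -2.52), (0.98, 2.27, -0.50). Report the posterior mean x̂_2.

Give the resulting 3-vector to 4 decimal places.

result = (1.2295, 0.9840, -0.4203)

source (fourbar_fk): coupler pose = R=[0.8961 -0.4438 0.0000; 0.4438 0.8961 0.0000; 0.0000 0.0000 1.0000], t=(-0.6421, 0.3258, 0.0000)
after S1 (triangulate): (1.2276, 1.6984, 1.0693)
after S2 (kf_track): (1.2295, 0.9840, -0.4203)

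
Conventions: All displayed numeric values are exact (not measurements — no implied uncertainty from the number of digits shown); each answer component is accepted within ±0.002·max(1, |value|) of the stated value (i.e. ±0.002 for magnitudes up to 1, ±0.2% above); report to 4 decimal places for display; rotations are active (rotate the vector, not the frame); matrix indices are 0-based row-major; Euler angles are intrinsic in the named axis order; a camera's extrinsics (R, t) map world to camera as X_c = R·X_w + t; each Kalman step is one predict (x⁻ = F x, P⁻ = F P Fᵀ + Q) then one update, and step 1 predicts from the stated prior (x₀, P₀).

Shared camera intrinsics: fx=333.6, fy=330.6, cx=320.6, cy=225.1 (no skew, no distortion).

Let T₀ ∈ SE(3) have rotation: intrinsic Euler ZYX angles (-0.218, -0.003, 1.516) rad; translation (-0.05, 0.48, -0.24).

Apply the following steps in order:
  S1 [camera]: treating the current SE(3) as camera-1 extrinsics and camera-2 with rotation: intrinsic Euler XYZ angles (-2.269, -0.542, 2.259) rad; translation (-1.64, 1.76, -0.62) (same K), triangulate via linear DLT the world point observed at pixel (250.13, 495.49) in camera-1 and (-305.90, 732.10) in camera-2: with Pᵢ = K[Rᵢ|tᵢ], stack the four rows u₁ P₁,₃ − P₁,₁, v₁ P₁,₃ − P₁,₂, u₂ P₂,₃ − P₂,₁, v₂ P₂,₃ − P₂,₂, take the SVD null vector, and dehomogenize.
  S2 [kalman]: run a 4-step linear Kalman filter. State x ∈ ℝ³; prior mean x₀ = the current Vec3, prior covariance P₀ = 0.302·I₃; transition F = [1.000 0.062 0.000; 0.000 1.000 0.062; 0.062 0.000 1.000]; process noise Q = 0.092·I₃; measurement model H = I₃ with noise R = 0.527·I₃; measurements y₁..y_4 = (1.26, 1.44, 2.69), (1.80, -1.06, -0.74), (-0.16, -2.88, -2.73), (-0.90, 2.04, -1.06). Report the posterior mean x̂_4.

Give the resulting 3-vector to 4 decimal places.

result = (0.0031, 0.2287, -0.8935)

after S1 (triangulate): (-0.4310, 1.8142, -0.6010)
after S2 (kf_track): (0.0031, 0.2287, -0.8935)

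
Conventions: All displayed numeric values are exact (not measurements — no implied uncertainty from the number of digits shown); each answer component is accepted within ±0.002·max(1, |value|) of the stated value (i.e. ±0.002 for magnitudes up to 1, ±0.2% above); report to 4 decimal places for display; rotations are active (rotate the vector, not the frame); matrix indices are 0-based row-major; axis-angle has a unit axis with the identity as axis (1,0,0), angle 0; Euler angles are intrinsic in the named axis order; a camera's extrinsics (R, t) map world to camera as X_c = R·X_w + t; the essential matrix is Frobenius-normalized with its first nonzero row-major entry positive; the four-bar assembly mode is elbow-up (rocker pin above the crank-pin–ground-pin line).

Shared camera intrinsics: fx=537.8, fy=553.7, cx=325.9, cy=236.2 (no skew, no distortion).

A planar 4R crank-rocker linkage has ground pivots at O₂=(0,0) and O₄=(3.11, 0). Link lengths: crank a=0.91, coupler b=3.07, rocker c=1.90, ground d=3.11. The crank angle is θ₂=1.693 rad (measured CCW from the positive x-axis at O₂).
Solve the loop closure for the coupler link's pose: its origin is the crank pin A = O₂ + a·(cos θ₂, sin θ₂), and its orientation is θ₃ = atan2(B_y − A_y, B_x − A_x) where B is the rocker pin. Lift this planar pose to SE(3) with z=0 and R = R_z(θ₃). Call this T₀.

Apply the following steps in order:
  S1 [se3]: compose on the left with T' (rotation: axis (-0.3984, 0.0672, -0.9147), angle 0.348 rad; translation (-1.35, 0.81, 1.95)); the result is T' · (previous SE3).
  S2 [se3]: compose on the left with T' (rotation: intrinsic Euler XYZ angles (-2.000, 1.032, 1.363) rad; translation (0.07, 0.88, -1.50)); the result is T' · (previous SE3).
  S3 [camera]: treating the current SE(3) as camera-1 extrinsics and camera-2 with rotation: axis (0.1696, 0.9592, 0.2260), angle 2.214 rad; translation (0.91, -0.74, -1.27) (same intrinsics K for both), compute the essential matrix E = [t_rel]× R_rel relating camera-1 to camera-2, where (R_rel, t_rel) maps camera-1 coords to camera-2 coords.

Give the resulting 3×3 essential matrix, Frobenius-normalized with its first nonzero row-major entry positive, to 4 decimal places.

matrix = [0.3501 -0.1605 -0.4838; -0.3909 -0.0398 0.1359; 0.4406 0.3311 0.3756]

source (fourbar_fk): coupler pose = R=[0.9486 -0.3165 0.0000; 0.3165 0.9486 0.0000; 0.0000 0.0000 1.0000], t=(-0.1109, 0.9032, 0.0000)
after S1 (compose_se3): R=[0.9990 -0.0061 0.0448; 0.0002 0.9912 0.1322; -0.0452 -0.1320 0.9902], t=(-1.1750, 1.6941, 1.8241)
after S2 (compose_se3): R=[0.0669 -0.6116 0.7883; -0.5886 0.6138 0.5262; -0.8057 -0.4992 -0.3190], t=(0.6607, 3.5470, -1.8405)
after S3 (essential): [0.3501 -0.1605 -0.4838; -0.3909 -0.0398 0.1359; 0.4406 0.3311 0.3756]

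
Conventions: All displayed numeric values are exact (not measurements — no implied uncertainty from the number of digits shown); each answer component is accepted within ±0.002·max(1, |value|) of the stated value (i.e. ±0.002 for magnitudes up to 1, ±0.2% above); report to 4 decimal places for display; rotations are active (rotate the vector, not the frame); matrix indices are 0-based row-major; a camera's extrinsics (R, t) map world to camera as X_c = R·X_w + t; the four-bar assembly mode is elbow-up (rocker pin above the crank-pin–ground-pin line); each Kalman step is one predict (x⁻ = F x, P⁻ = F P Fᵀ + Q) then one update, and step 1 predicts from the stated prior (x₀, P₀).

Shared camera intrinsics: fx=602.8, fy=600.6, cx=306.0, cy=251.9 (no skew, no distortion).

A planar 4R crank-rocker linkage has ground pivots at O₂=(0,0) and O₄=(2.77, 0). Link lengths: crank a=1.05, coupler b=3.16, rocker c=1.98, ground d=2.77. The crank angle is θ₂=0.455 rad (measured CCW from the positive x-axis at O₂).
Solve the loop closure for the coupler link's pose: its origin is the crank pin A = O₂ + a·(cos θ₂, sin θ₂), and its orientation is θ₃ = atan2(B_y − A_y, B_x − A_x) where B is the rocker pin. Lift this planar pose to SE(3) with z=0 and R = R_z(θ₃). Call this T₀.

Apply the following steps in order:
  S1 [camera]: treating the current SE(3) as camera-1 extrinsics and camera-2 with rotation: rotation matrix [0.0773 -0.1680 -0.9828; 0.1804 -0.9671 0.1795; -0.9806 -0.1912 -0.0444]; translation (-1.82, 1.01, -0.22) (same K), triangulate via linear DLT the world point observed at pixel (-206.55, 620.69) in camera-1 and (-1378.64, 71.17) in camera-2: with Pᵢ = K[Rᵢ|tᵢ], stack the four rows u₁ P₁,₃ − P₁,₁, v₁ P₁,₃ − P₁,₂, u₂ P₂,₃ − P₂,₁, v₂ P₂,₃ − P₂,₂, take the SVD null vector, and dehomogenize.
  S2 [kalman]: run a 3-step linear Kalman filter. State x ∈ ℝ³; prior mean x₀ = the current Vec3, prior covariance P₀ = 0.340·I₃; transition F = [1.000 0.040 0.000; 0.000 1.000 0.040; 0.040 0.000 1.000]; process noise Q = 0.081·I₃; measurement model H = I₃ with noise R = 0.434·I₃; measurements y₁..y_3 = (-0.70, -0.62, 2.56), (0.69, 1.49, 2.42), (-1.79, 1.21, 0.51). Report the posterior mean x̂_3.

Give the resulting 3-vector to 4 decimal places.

source (fourbar_fk): coupler pose = R=[0.9273 -0.3742 0.0000; 0.3742 0.9273 0.0000; 0.0000 0.0000 1.0000], t=(0.9432, 0.4614, 0.0000)
after S1 (triangulate): (-1.9856, 1.4156, 1.6793)
after S2 (kf_track): (-0.9649, 1.0727, 1.5512)

result = (-0.9649, 1.0727, 1.5512)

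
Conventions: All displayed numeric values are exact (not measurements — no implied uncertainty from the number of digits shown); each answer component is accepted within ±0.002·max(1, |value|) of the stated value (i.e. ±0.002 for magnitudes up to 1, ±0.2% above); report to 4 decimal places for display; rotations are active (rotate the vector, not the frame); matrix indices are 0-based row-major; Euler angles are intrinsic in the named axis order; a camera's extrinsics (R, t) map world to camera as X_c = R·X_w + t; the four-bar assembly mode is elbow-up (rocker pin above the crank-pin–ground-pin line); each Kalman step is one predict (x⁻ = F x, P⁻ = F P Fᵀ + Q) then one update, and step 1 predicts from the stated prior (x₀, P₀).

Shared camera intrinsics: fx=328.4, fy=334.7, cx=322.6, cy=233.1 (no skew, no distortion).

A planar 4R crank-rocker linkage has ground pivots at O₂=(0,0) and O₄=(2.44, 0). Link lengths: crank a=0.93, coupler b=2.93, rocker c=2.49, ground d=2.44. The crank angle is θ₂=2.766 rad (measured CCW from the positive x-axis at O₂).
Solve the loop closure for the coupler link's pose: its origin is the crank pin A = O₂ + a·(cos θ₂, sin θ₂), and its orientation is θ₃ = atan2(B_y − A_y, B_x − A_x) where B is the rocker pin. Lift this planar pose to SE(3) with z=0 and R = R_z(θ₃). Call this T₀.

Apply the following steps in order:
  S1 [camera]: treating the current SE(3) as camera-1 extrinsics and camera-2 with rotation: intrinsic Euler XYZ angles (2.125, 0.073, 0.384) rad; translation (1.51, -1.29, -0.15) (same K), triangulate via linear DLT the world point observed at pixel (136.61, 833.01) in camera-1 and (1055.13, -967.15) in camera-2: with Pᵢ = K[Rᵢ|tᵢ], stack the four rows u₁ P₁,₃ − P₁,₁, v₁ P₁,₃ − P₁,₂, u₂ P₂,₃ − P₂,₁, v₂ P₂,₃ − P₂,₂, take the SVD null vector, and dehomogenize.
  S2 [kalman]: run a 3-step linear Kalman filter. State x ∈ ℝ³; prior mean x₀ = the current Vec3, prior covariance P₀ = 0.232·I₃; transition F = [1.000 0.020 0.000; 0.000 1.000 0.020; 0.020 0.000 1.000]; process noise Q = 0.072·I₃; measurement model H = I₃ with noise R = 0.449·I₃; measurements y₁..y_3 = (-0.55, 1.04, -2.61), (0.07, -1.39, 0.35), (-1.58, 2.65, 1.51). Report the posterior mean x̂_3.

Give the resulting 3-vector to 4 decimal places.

source (fourbar_fk): coupler pose = R=[0.7602 -0.6497 0.0000; 0.6497 0.7602 0.0000; 0.0000 0.0000 1.0000], t=(-0.8652, 0.3411, 0.0000)
after S1 (triangulate): (1.5980, 1.9184, 1.5832)
after S2 (kf_track): (-0.1855, 1.2293, 0.5591)

result = (-0.1855, 1.2293, 0.5591)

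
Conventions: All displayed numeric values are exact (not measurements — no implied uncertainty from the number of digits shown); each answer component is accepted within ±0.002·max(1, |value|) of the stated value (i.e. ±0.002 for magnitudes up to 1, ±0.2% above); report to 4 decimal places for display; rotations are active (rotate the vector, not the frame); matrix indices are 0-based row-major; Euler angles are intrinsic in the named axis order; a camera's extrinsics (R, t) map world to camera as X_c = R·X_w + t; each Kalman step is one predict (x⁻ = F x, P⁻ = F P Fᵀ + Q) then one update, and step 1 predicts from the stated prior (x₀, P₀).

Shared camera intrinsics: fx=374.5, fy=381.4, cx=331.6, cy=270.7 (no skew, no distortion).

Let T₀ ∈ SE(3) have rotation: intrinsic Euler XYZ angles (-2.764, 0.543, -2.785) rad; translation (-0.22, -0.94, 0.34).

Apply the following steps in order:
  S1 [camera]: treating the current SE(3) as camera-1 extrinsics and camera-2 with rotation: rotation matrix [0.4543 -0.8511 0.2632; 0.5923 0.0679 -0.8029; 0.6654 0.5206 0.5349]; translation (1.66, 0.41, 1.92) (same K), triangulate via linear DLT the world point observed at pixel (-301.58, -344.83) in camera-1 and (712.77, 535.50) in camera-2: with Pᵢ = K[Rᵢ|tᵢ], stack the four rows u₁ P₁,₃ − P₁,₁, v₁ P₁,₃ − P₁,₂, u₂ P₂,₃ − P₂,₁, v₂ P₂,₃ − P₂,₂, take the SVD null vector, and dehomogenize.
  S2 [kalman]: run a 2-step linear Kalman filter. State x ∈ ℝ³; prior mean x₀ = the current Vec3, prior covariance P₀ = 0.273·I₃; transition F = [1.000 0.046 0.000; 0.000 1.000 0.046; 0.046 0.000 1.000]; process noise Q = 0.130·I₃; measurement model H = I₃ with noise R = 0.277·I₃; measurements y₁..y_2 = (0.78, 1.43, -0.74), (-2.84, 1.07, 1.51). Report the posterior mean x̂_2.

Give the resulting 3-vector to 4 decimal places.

result = (-1.0899, 0.8979, 0.4310)

after S1 (triangulate): (0.5456, -0.1616, -0.6851)
after S2 (kf_track): (-1.0899, 0.8979, 0.4310)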